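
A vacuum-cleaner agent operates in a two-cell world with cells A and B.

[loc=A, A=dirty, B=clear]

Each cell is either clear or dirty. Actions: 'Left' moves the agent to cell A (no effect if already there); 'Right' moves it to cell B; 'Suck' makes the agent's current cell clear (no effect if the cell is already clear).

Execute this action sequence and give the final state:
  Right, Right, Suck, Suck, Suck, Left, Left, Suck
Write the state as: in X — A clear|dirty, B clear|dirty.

in A — A clear, B clear

Right (#1): in B — A dirty, B clear
Right (#2): in B — A dirty, B clear
Suck (#3): in B — A dirty, B clear
Suck (#4): in B — A dirty, B clear
Suck (#5): in B — A dirty, B clear
Left (#6): in A — A dirty, B clear
Left (#7): in A — A dirty, B clear
Suck (#8): in A — A clear, B clear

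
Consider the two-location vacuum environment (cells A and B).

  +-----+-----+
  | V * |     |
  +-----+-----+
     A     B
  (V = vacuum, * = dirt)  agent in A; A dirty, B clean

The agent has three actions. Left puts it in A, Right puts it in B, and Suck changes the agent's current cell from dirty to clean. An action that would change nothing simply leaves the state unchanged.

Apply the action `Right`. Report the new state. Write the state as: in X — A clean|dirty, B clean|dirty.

start: in A — A dirty, B clean
t=1 Right ⇒ in B — A dirty, B clean

in B — A dirty, B clean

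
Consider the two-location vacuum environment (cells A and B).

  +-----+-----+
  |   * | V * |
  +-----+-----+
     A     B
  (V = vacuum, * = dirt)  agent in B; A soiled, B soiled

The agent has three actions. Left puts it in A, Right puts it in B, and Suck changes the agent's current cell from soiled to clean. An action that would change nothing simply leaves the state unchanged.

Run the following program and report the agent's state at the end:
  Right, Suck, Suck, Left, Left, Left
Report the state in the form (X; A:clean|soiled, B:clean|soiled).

(A; A:soiled, B:clean)

[1] after Right: (B; A:soiled, B:soiled)
[2] after Suck: (B; A:soiled, B:clean)
[3] after Suck: (B; A:soiled, B:clean)
[4] after Left: (A; A:soiled, B:clean)
[5] after Left: (A; A:soiled, B:clean)
[6] after Left: (A; A:soiled, B:clean)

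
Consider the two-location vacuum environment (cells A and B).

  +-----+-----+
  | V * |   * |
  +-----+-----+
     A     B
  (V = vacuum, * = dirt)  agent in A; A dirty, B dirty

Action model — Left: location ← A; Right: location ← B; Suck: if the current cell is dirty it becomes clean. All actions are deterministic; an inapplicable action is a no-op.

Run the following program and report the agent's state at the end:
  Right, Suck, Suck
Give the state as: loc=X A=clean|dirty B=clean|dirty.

1) do Right; now loc=B A=dirty B=dirty
2) do Suck; now loc=B A=dirty B=clean
3) do Suck; now loc=B A=dirty B=clean

loc=B A=dirty B=clean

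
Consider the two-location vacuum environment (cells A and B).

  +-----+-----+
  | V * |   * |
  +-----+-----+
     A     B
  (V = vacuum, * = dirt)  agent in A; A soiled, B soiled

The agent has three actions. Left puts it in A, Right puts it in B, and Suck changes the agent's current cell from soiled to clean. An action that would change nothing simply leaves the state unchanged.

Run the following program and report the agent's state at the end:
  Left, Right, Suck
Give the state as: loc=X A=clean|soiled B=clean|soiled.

loc=B A=soiled B=clean

step 1/3 (Left): loc=A A=soiled B=soiled
step 2/3 (Right): loc=B A=soiled B=soiled
step 3/3 (Suck): loc=B A=soiled B=clean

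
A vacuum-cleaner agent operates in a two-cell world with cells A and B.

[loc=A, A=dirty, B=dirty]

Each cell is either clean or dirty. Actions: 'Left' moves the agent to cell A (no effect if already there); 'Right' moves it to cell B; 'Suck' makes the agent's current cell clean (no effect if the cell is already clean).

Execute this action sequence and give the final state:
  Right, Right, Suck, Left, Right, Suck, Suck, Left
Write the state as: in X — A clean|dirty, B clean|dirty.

in A — A dirty, B clean

Right (#1): in B — A dirty, B dirty
Right (#2): in B — A dirty, B dirty
Suck (#3): in B — A dirty, B clean
Left (#4): in A — A dirty, B clean
Right (#5): in B — A dirty, B clean
Suck (#6): in B — A dirty, B clean
Suck (#7): in B — A dirty, B clean
Left (#8): in A — A dirty, B clean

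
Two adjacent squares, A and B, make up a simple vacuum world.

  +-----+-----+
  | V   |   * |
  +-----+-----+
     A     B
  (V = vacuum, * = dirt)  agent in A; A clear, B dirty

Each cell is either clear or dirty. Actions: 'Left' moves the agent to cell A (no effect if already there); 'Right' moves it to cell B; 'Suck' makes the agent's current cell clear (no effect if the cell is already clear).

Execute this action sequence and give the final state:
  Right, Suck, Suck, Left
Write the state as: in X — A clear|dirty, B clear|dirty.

1) do Right; now in B — A clear, B dirty
2) do Suck; now in B — A clear, B clear
3) do Suck; now in B — A clear, B clear
4) do Left; now in A — A clear, B clear

in A — A clear, B clear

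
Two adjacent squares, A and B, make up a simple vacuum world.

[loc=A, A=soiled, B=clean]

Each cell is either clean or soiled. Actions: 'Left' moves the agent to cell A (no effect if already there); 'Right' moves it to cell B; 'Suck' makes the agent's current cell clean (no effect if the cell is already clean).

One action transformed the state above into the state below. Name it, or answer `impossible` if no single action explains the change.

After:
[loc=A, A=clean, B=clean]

try  Left: <A|soiled|clean>
try Right: <B|soiled|clean>
try  Suck: <A|clean|clean>  ← match

Suck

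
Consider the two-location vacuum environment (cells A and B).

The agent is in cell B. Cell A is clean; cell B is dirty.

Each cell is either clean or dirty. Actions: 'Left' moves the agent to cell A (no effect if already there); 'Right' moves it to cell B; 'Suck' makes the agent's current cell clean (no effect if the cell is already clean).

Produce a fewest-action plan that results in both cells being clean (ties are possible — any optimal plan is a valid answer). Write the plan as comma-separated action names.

t=1 Suck ⇒ (B; A:clean, B:clean)
min 1: B is dirty, one Suck

Suck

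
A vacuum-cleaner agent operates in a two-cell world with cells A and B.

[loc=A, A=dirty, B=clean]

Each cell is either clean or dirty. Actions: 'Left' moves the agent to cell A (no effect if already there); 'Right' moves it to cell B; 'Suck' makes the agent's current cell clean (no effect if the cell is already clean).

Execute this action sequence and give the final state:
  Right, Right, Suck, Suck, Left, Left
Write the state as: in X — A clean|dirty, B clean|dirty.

1) do Right; now in B — A dirty, B clean
2) do Right; now in B — A dirty, B clean
3) do Suck; now in B — A dirty, B clean
4) do Suck; now in B — A dirty, B clean
5) do Left; now in A — A dirty, B clean
6) do Left; now in A — A dirty, B clean

in A — A dirty, B clean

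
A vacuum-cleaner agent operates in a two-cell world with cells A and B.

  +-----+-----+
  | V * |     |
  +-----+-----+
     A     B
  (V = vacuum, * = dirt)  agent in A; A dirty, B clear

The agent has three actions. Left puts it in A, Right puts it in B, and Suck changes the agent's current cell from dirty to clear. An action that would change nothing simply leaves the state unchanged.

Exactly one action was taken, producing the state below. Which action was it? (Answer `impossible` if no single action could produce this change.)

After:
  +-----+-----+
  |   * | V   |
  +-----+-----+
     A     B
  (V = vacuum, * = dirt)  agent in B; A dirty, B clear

try  Left: loc=A A=dirty B=clear
try Right: loc=B A=dirty B=clear  ← match
try  Suck: loc=A A=clear B=clear

Right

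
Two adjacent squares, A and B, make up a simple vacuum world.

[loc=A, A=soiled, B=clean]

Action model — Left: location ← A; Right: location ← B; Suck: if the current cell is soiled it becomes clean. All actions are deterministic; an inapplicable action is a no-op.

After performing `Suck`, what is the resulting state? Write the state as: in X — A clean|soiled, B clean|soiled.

in A — A clean, B clean

start: in A — A soiled, B clean
[1] after Suck: in A — A clean, B clean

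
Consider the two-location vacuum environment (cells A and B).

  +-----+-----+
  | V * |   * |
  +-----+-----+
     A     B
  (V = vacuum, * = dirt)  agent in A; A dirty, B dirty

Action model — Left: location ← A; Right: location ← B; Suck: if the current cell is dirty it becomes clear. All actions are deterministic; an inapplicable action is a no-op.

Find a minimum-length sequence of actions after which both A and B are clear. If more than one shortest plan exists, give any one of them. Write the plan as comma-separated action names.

Suck, Right, Suck

1) do Suck; now loc=A A=clear B=dirty
2) do Right; now loc=B A=clear B=dirty
3) do Suck; now loc=B A=clear B=clear
min 3: Suck A + move + Suck B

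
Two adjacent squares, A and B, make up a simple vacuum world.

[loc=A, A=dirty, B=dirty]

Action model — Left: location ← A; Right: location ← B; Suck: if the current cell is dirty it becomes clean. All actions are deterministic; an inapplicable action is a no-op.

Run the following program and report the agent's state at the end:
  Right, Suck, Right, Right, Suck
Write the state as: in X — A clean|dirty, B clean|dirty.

[1] after Right: in B — A dirty, B dirty
[2] after Suck: in B — A dirty, B clean
[3] after Right: in B — A dirty, B clean
[4] after Right: in B — A dirty, B clean
[5] after Suck: in B — A dirty, B clean

in B — A dirty, B clean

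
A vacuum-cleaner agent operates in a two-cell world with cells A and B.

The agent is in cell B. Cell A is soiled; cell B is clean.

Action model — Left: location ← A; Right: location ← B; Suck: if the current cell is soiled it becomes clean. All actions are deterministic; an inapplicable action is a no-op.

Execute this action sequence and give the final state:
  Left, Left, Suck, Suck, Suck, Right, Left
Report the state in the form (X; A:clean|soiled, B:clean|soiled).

(A; A:clean, B:clean)

[1] after Left: (A; A:soiled, B:clean)
[2] after Left: (A; A:soiled, B:clean)
[3] after Suck: (A; A:clean, B:clean)
[4] after Suck: (A; A:clean, B:clean)
[5] after Suck: (A; A:clean, B:clean)
[6] after Right: (B; A:clean, B:clean)
[7] after Left: (A; A:clean, B:clean)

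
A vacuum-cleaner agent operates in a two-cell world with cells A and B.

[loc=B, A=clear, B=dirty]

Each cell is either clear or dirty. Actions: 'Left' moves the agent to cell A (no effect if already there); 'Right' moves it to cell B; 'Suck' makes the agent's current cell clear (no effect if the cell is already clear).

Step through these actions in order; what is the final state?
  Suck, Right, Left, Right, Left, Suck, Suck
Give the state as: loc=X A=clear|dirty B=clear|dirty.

loc=A A=clear B=clear

step 1/7 (Suck): loc=B A=clear B=clear
step 2/7 (Right): loc=B A=clear B=clear
step 3/7 (Left): loc=A A=clear B=clear
step 4/7 (Right): loc=B A=clear B=clear
step 5/7 (Left): loc=A A=clear B=clear
step 6/7 (Suck): loc=A A=clear B=clear
step 7/7 (Suck): loc=A A=clear B=clear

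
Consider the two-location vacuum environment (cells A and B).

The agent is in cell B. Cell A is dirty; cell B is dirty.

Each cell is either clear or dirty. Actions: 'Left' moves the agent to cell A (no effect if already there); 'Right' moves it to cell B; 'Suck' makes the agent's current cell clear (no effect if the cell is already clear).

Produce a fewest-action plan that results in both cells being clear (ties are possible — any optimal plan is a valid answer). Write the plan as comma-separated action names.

Suck (#1): in B — A dirty, B clear
Left (#2): in A — A dirty, B clear
Suck (#3): in A — A clear, B clear
min 3: Suck B + move + Suck A

Suck, Left, Suck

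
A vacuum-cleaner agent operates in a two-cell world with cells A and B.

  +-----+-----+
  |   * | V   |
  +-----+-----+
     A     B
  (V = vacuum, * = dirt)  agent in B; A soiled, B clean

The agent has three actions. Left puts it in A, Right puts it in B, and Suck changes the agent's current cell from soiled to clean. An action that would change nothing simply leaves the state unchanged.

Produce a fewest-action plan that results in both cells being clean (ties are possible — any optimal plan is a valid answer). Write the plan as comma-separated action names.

Left, Suck

Left (#1): in A — A soiled, B clean
Suck (#2): in A — A clean, B clean
min 2: go A then Suck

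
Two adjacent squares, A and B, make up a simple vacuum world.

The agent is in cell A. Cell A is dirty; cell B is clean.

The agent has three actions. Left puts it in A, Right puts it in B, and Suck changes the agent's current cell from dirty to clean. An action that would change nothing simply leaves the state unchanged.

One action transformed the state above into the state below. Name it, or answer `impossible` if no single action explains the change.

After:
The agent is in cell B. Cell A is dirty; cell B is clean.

try  Left: loc=A A=dirty B=clean
try Right: loc=B A=dirty B=clean  ← match
try  Suck: loc=A A=clean B=clean

Right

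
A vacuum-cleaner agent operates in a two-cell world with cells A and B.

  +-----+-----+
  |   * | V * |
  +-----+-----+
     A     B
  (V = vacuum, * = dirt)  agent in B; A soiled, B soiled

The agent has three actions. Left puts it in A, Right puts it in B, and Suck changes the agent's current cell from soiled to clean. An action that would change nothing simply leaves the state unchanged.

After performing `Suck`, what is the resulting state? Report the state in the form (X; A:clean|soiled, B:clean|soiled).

start: (B; A:soiled, B:soiled)
1) do Suck; now (B; A:soiled, B:clean)

(B; A:soiled, B:clean)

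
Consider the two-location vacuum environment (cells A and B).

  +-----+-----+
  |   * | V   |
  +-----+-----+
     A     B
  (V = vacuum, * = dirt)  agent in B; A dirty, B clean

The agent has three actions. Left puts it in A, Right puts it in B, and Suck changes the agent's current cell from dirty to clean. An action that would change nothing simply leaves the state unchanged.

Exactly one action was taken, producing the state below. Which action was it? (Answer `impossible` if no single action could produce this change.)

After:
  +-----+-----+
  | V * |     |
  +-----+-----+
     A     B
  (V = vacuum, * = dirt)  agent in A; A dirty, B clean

Left

try  Left: loc=A A=dirty B=clean  ← match
try Right: loc=B A=dirty B=clean
try  Suck: loc=B A=dirty B=clean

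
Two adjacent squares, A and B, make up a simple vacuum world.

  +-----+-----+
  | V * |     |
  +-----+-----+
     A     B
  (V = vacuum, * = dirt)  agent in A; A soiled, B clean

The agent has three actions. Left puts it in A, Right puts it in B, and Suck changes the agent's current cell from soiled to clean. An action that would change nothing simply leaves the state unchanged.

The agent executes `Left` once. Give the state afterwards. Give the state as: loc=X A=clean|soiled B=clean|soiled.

start: loc=A A=soiled B=clean
[1] after Left: loc=A A=soiled B=clean

loc=A A=soiled B=clean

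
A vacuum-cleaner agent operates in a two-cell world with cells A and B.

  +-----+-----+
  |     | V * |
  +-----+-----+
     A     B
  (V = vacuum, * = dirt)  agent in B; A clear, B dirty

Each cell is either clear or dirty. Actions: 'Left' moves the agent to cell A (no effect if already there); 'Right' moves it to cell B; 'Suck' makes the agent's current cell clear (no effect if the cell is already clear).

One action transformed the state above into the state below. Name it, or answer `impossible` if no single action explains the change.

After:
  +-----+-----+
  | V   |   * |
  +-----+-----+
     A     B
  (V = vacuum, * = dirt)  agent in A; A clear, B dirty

Left

try  Left: <A|clear|dirty>  ← match
try Right: <B|clear|dirty>
try  Suck: <B|clear|clear>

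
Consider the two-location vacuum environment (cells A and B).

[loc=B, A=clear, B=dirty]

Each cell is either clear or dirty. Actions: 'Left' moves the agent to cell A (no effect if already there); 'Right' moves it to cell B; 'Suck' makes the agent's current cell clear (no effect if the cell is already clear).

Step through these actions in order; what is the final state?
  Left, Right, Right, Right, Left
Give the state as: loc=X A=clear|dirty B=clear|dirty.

loc=A A=clear B=dirty

1) do Left; now loc=A A=clear B=dirty
2) do Right; now loc=B A=clear B=dirty
3) do Right; now loc=B A=clear B=dirty
4) do Right; now loc=B A=clear B=dirty
5) do Left; now loc=A A=clear B=dirty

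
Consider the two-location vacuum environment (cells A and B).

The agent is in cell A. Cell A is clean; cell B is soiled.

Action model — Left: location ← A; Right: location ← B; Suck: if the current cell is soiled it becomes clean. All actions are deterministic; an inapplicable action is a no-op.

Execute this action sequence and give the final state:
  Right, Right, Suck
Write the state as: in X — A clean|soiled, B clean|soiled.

[1] after Right: in B — A clean, B soiled
[2] after Right: in B — A clean, B soiled
[3] after Suck: in B — A clean, B clean

in B — A clean, B clean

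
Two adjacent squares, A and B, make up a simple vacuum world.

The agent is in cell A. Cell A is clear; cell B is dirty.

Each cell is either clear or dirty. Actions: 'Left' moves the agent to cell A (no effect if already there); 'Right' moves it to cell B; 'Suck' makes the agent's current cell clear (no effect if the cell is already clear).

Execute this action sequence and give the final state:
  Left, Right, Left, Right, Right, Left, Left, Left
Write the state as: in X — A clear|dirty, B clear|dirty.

step 1/8 (Left): in A — A clear, B dirty
step 2/8 (Right): in B — A clear, B dirty
step 3/8 (Left): in A — A clear, B dirty
step 4/8 (Right): in B — A clear, B dirty
step 5/8 (Right): in B — A clear, B dirty
step 6/8 (Left): in A — A clear, B dirty
step 7/8 (Left): in A — A clear, B dirty
step 8/8 (Left): in A — A clear, B dirty

in A — A clear, B dirty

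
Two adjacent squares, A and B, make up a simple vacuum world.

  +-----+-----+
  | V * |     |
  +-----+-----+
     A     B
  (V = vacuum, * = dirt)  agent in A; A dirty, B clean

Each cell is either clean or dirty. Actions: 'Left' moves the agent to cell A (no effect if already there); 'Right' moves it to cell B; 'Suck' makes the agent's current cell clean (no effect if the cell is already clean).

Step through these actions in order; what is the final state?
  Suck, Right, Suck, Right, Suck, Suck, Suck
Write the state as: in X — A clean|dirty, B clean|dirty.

[1] after Suck: in A — A clean, B clean
[2] after Right: in B — A clean, B clean
[3] after Suck: in B — A clean, B clean
[4] after Right: in B — A clean, B clean
[5] after Suck: in B — A clean, B clean
[6] after Suck: in B — A clean, B clean
[7] after Suck: in B — A clean, B clean

in B — A clean, B clean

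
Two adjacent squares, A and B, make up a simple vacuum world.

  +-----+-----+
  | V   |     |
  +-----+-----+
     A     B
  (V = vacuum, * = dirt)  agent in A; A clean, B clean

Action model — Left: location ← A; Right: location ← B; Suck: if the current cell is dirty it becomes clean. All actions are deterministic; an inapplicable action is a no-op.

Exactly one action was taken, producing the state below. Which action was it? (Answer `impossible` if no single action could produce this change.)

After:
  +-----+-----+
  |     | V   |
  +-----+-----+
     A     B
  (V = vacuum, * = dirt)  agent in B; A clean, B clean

try  Left: loc=A A=clean B=clean
try Right: loc=B A=clean B=clean  ← match
try  Suck: loc=A A=clean B=clean

Right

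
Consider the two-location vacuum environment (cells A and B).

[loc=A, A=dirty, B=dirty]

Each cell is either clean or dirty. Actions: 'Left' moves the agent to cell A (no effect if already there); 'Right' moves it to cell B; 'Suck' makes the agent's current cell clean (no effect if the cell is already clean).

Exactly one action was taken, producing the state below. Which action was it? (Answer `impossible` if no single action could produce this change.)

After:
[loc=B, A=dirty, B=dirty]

try  Left: <A|dirty|dirty>
try Right: <B|dirty|dirty>  ← match
try  Suck: <A|clean|dirty>

Right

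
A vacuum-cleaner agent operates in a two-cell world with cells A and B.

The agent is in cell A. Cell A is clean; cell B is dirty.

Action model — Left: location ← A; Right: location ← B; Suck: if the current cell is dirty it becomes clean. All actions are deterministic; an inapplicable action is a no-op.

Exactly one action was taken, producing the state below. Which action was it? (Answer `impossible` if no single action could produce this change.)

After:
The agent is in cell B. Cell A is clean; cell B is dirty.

try  Left: in A — A clean, B dirty
try Right: in B — A clean, B dirty  ← match
try  Suck: in A — A clean, B dirty

Right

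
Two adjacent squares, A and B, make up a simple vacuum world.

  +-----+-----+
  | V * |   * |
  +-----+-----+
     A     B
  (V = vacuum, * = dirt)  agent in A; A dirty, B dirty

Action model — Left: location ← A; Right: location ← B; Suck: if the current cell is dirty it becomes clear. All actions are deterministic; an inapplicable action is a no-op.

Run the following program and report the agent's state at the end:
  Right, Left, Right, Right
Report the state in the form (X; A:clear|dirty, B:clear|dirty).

step 1/4 (Right): (B; A:dirty, B:dirty)
step 2/4 (Left): (A; A:dirty, B:dirty)
step 3/4 (Right): (B; A:dirty, B:dirty)
step 4/4 (Right): (B; A:dirty, B:dirty)

(B; A:dirty, B:dirty)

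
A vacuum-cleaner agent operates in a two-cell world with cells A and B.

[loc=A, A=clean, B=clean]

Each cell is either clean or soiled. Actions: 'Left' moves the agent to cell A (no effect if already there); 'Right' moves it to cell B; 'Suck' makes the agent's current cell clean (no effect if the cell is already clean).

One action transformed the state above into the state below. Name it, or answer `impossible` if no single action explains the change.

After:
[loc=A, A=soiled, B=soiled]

try  Left: in A — A clean, B clean
try Right: in B — A clean, B clean
try  Suck: in A — A clean, B clean
no single action produces the after-state

impossible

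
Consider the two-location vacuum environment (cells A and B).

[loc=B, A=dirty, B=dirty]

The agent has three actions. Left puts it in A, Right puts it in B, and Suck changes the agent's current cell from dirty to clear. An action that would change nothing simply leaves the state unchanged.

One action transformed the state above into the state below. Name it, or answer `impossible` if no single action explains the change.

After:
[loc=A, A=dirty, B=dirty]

try  Left: loc=A A=dirty B=dirty  ← match
try Right: loc=B A=dirty B=dirty
try  Suck: loc=B A=dirty B=clear

Left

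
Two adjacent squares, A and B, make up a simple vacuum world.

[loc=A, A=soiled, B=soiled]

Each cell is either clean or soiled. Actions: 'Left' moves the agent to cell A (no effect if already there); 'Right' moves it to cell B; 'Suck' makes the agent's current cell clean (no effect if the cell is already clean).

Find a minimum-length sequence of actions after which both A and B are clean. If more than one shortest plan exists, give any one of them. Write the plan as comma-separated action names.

Suck, Right, Suck

1) do Suck; now <A|clean|soiled>
2) do Right; now <B|clean|soiled>
3) do Suck; now <B|clean|clean>
min 3: Suck A + move + Suck B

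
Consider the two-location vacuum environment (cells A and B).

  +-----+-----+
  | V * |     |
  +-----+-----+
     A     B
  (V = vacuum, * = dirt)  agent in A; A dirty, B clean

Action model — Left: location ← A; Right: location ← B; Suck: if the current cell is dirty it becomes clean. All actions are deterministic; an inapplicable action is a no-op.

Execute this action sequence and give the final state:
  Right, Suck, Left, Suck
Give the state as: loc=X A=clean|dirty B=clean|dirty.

loc=A A=clean B=clean

step 1/4 (Right): loc=B A=dirty B=clean
step 2/4 (Suck): loc=B A=dirty B=clean
step 3/4 (Left): loc=A A=dirty B=clean
step 4/4 (Suck): loc=A A=clean B=clean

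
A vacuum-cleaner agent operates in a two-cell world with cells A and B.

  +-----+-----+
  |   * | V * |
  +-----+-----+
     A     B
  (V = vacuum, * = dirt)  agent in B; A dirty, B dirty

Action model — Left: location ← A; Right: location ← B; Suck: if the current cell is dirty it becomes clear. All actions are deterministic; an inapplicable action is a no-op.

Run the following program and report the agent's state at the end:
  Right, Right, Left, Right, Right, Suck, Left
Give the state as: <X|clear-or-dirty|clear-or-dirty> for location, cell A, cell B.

t=1 Right ⇒ <B|dirty|dirty>
t=2 Right ⇒ <B|dirty|dirty>
t=3 Left ⇒ <A|dirty|dirty>
t=4 Right ⇒ <B|dirty|dirty>
t=5 Right ⇒ <B|dirty|dirty>
t=6 Suck ⇒ <B|dirty|clear>
t=7 Left ⇒ <A|dirty|clear>

<A|dirty|clear>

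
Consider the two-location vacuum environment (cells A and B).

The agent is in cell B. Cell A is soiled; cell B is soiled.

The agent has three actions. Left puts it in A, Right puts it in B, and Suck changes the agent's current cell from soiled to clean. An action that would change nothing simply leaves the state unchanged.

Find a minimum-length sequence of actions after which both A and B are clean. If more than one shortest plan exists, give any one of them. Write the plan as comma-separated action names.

Suck, Left, Suck

Suck (#1): in B — A soiled, B clean
Left (#2): in A — A soiled, B clean
Suck (#3): in A — A clean, B clean
min 3: Suck B + move + Suck A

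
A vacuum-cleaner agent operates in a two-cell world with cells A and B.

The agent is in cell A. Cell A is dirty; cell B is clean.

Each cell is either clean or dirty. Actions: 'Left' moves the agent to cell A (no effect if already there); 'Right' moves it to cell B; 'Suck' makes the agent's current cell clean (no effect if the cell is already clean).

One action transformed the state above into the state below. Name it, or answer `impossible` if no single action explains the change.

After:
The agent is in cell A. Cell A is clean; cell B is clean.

Suck

try  Left: (A; A:dirty, B:clean)
try Right: (B; A:dirty, B:clean)
try  Suck: (A; A:clean, B:clean)  ← match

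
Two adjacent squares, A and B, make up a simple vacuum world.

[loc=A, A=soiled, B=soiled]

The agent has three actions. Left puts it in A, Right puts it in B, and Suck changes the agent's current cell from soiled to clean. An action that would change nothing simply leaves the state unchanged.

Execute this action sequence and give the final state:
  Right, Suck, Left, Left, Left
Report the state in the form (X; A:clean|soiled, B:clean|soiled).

(A; A:soiled, B:clean)

Right (#1): (B; A:soiled, B:soiled)
Suck (#2): (B; A:soiled, B:clean)
Left (#3): (A; A:soiled, B:clean)
Left (#4): (A; A:soiled, B:clean)
Left (#5): (A; A:soiled, B:clean)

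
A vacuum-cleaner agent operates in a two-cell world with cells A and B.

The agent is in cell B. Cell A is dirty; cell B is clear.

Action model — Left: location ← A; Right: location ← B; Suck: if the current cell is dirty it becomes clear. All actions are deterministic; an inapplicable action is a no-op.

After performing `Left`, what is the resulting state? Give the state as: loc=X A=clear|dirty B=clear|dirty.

loc=A A=dirty B=clear

start: loc=B A=dirty B=clear
1) do Left; now loc=A A=dirty B=clear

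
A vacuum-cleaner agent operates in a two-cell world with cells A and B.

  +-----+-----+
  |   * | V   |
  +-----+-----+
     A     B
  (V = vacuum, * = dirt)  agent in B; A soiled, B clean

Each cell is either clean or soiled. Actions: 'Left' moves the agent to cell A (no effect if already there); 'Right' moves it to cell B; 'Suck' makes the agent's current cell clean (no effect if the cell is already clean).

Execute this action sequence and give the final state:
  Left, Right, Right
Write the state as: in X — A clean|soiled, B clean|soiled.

in B — A soiled, B clean

1. Left → in A — A soiled, B clean
2. Right → in B — A soiled, B clean
3. Right → in B — A soiled, B clean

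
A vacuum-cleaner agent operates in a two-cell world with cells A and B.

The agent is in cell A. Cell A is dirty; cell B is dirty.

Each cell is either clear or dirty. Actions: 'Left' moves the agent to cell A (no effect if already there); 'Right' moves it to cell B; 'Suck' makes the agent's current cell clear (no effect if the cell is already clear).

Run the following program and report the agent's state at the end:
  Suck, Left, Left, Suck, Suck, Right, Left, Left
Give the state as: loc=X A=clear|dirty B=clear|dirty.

loc=A A=clear B=dirty

step 1/8 (Suck): loc=A A=clear B=dirty
step 2/8 (Left): loc=A A=clear B=dirty
step 3/8 (Left): loc=A A=clear B=dirty
step 4/8 (Suck): loc=A A=clear B=dirty
step 5/8 (Suck): loc=A A=clear B=dirty
step 6/8 (Right): loc=B A=clear B=dirty
step 7/8 (Left): loc=A A=clear B=dirty
step 8/8 (Left): loc=A A=clear B=dirty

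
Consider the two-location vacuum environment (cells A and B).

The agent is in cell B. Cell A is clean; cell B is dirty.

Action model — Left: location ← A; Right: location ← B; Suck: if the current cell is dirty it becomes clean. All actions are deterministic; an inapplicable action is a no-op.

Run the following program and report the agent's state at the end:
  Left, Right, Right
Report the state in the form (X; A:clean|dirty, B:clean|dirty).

1) do Left; now (A; A:clean, B:dirty)
2) do Right; now (B; A:clean, B:dirty)
3) do Right; now (B; A:clean, B:dirty)

(B; A:clean, B:dirty)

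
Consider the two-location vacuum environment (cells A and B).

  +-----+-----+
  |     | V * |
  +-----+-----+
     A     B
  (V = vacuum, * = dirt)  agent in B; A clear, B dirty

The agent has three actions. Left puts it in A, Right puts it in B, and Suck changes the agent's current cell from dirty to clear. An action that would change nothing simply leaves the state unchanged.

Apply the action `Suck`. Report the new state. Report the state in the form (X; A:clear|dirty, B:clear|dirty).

(B; A:clear, B:clear)

start: (B; A:clear, B:dirty)
t=1 Suck ⇒ (B; A:clear, B:clear)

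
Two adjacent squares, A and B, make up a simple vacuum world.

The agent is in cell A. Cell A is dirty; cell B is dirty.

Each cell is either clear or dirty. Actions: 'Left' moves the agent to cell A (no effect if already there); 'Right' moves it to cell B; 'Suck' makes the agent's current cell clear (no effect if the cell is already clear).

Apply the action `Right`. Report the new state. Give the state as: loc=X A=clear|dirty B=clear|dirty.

loc=B A=dirty B=dirty

start: loc=A A=dirty B=dirty
t=1 Right ⇒ loc=B A=dirty B=dirty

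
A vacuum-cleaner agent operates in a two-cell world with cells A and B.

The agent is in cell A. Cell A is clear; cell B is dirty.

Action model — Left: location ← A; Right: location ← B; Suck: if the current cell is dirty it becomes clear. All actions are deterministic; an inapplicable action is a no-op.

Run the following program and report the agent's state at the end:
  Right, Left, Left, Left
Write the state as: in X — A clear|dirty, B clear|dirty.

step 1/4 (Right): in B — A clear, B dirty
step 2/4 (Left): in A — A clear, B dirty
step 3/4 (Left): in A — A clear, B dirty
step 4/4 (Left): in A — A clear, B dirty

in A — A clear, B dirty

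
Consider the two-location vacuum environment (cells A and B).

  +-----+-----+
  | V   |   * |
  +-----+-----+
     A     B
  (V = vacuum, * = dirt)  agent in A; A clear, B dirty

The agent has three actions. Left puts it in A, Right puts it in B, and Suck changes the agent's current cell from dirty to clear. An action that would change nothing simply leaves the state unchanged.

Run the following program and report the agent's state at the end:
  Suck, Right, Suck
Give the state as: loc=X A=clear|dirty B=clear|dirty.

1. Suck → loc=A A=clear B=dirty
2. Right → loc=B A=clear B=dirty
3. Suck → loc=B A=clear B=clear

loc=B A=clear B=clear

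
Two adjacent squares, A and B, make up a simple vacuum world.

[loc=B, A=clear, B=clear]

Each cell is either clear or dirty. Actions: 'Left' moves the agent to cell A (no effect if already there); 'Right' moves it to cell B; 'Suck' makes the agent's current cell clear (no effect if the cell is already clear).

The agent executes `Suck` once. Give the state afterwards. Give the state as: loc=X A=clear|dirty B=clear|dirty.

start: loc=B A=clear B=clear
1. Suck → loc=B A=clear B=clear

loc=B A=clear B=clear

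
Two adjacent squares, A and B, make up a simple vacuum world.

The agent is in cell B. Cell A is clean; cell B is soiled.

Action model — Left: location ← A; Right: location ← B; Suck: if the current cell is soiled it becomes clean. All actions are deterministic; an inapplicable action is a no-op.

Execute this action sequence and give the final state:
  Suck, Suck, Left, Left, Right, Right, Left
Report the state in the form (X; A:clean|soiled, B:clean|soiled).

1) do Suck; now (B; A:clean, B:clean)
2) do Suck; now (B; A:clean, B:clean)
3) do Left; now (A; A:clean, B:clean)
4) do Left; now (A; A:clean, B:clean)
5) do Right; now (B; A:clean, B:clean)
6) do Right; now (B; A:clean, B:clean)
7) do Left; now (A; A:clean, B:clean)

(A; A:clean, B:clean)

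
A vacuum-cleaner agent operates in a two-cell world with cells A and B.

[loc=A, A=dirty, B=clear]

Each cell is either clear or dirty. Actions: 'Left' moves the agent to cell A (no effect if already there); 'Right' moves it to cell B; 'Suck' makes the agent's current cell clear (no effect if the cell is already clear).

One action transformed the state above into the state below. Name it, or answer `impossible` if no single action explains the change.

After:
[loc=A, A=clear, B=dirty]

impossible

try  Left: (A; A:dirty, B:clear)
try Right: (B; A:dirty, B:clear)
try  Suck: (A; A:clear, B:clear)
no single action produces the after-state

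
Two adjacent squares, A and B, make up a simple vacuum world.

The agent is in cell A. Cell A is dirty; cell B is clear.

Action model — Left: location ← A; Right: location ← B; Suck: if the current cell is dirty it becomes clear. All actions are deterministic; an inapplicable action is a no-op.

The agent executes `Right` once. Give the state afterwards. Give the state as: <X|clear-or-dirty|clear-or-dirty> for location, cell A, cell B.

<B|dirty|clear>

start: <A|dirty|clear>
step 1/1 (Right): <B|dirty|clear>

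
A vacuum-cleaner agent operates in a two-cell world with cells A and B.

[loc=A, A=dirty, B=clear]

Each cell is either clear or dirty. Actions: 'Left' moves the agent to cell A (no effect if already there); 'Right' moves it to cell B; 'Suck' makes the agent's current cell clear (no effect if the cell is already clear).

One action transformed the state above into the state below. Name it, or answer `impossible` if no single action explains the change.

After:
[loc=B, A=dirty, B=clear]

Right

try  Left: <A|dirty|clear>
try Right: <B|dirty|clear>  ← match
try  Suck: <A|clear|clear>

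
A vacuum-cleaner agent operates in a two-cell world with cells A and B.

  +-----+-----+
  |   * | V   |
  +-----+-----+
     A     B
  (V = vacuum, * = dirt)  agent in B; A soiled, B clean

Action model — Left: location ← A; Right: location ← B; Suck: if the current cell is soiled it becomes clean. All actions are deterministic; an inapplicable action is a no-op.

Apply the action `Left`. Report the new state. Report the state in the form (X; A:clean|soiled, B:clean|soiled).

start: (B; A:soiled, B:clean)
1) do Left; now (A; A:soiled, B:clean)

(A; A:soiled, B:clean)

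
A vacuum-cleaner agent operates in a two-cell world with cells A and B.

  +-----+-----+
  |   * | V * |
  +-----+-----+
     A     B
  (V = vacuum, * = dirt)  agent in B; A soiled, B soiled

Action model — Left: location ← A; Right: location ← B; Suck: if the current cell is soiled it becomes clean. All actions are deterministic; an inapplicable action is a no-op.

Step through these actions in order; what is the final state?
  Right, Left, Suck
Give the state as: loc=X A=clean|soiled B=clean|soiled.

loc=A A=clean B=soiled

t=1 Right ⇒ loc=B A=soiled B=soiled
t=2 Left ⇒ loc=A A=soiled B=soiled
t=3 Suck ⇒ loc=A A=clean B=soiled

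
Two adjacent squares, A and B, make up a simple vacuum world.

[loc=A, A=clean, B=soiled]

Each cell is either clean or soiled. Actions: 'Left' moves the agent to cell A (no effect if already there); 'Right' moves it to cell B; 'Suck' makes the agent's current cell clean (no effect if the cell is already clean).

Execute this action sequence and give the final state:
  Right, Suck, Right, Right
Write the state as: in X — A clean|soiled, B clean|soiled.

[1] after Right: in B — A clean, B soiled
[2] after Suck: in B — A clean, B clean
[3] after Right: in B — A clean, B clean
[4] after Right: in B — A clean, B clean

in B — A clean, B clean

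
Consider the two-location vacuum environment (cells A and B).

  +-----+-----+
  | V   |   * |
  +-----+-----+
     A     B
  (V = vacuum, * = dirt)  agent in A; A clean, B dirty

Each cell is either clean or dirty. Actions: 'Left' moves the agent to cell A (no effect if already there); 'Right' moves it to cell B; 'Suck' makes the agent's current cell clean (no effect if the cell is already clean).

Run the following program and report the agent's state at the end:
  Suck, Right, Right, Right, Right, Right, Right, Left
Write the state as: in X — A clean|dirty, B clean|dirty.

step 1/8 (Suck): in A — A clean, B dirty
step 2/8 (Right): in B — A clean, B dirty
step 3/8 (Right): in B — A clean, B dirty
step 4/8 (Right): in B — A clean, B dirty
step 5/8 (Right): in B — A clean, B dirty
step 6/8 (Right): in B — A clean, B dirty
step 7/8 (Right): in B — A clean, B dirty
step 8/8 (Left): in A — A clean, B dirty

in A — A clean, B dirty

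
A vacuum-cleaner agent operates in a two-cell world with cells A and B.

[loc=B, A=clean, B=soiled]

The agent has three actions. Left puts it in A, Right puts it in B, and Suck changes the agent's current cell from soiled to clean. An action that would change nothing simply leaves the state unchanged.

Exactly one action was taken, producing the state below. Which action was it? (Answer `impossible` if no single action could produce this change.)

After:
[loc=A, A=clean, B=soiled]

try  Left: loc=A A=clean B=soiled  ← match
try Right: loc=B A=clean B=soiled
try  Suck: loc=B A=clean B=clean

Left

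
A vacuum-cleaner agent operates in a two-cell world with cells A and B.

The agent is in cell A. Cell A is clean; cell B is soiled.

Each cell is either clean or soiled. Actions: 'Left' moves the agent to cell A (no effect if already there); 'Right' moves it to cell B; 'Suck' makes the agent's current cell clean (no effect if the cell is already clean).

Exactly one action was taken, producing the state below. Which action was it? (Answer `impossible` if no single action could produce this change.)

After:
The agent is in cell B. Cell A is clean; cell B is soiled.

Right

try  Left: in A — A clean, B soiled
try Right: in B — A clean, B soiled  ← match
try  Suck: in A — A clean, B soiled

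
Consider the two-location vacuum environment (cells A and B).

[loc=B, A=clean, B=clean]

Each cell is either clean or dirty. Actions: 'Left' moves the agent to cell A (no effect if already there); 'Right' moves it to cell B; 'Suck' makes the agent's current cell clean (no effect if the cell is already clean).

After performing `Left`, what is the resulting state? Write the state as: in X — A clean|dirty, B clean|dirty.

start: in B — A clean, B clean
[1] after Left: in A — A clean, B clean

in A — A clean, B clean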